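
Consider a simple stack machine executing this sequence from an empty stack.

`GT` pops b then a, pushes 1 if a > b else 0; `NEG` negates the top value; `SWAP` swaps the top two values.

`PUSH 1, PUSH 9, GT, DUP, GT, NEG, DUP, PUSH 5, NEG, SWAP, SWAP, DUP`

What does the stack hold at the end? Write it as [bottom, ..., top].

[0, 0, -5, -5]

PUSH 1  1
PUSH 9  1 9
GT      0
DUP     0 0
GT      0
NEG     0
DUP     0 0
PUSH 5  0 0 5
NEG     0 0 -5
SWAP    0 -5 0
SWAP    0 0 -5
DUP     0 0 -5 -5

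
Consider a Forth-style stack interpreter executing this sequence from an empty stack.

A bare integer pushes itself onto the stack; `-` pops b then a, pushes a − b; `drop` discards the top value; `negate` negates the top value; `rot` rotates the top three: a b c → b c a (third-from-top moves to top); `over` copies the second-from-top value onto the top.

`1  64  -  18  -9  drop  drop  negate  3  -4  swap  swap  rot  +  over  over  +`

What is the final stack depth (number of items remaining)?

3

1       [1]
64      [1, 64]
-       [-63]
18      [-63, 18]
-9      [-63, 18, -9]
drop    [-63, 18]
drop    [-63]
negate  [63]
3       [63, 3]
-4      [63, 3, -4]
swap    [63, -4, 3]
swap    [63, 3, -4]
rot     [3, -4, 63]
+       [3, 59]
over    [3, 59, 3]
over    [3, 59, 3, 59]
+       [3, 59, 62]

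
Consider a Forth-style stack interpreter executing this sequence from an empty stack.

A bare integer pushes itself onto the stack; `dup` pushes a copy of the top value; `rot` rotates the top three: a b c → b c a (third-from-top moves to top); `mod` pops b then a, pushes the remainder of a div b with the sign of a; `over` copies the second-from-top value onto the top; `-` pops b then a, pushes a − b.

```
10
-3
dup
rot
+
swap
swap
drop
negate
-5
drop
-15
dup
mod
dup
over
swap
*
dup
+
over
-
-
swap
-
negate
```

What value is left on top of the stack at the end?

3

10     → [10]
-3     → [10, -3]
dup    → [10, -3, -3]
rot    → [-3, -3, 10]
+      → [-3, 7]
swap   → [7, -3]
swap   → [-3, 7]
drop   → [-3]
negate → [3]
-5     → [3, -5]
drop   → [3]
-15    → [3, -15]
dup    → [3, -15, -15]
mod    → [3, 0]
dup    → [3, 0, 0]
over   → [3, 0, 0, 0]
swap   → [3, 0, 0, 0]
*      → [3, 0, 0]
dup    → [3, 0, 0, 0]
+      → [3, 0, 0]
over   → [3, 0, 0, 0]
-      → [3, 0, 0]
-      → [3, 0]
swap   → [0, 3]
-      → [-3]
negate → [3]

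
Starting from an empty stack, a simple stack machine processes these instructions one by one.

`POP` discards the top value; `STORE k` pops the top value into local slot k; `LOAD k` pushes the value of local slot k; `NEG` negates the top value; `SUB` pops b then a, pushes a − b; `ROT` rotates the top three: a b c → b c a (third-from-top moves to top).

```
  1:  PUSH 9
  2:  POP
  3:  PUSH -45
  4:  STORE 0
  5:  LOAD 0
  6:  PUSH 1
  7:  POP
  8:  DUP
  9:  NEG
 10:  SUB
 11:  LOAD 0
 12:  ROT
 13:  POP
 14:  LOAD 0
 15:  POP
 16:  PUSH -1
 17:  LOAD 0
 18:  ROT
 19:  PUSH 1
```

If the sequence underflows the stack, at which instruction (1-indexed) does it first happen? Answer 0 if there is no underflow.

12

PUSH 9   -> 9
POP      -> (empty)
PUSH -45 -> -45
STORE 0  -> (empty)
LOAD 0   -> -45
PUSH 1   -> -45 1
POP      -> -45
DUP      -> -45 -45
NEG      -> -45 45
SUB      -> -90
LOAD 0   -> -90 -45
ROT  — needs 3 operands, stack has 2 → underflow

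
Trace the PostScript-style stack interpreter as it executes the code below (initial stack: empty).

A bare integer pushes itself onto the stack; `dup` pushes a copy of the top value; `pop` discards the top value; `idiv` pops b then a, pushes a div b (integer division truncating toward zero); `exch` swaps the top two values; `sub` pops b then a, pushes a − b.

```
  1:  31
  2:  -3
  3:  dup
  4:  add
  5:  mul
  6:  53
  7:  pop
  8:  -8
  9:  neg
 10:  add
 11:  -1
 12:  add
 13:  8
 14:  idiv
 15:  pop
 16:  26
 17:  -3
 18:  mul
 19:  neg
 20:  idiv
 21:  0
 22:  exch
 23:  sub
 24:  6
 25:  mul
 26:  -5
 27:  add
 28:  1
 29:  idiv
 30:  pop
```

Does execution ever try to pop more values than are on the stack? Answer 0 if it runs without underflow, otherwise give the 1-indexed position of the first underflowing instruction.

31   -> 31
-3   -> 31 -3
dup  -> 31 -3 -3
add  -> 31 -6
mul  -> -186
53   -> -186 53
pop  -> -186
-8   -> -186 -8
neg  -> -186 8
add  -> -178
-1   -> -178 -1
add  -> -179
8    -> -179 8
idiv -> -22
pop  -> (empty)
26   -> 26
-3   -> 26 -3
mul  -> -78
neg  -> 78
idiv  — needs 2 operands, stack has 1 → underflow

20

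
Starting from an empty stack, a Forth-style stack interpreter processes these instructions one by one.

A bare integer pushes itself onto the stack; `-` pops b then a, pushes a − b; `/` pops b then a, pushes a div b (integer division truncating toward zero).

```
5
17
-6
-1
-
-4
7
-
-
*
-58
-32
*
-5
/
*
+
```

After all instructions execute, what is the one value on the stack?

-37837

5   -> [5]
17  -> [5, 17]
-6  -> [5, 17, -6]
-1  -> [5, 17, -6, -1]
-   -> [5, 17, -5]
-4  -> [5, 17, -5, -4]
7   -> [5, 17, -5, -4, 7]
-   -> [5, 17, -5, -11]
-   -> [5, 17, 6]
*   -> [5, 102]
-58 -> [5, 102, -58]
-32 -> [5, 102, -58, -32]
*   -> [5, 102, 1856]
-5  -> [5, 102, 1856, -5]
/   -> [5, 102, -371]
*   -> [5, -37842]
+   -> [-37837]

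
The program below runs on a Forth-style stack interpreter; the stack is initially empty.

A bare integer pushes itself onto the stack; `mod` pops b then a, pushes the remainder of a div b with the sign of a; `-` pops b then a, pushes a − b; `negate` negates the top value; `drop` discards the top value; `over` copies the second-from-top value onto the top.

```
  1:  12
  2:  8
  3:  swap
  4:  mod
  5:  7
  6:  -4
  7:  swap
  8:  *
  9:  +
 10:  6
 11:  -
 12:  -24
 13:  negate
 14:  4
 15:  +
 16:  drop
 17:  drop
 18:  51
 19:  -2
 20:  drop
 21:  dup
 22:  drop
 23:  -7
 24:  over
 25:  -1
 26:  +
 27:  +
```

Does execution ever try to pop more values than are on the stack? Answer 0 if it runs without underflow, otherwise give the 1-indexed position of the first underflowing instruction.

0

12     → 12
8      → 12 8
swap   → 8 12
mod    → 8
7      → 8 7
-4     → 8 7 -4
swap   → 8 -4 7
*      → 8 -28
+      → -20
6      → -20 6
-      → -26
-24    → -26 -24
negate → -26 24
4      → -26 24 4
+      → -26 28
drop   → -26
drop   → (empty)
51     → 51
-2     → 51 -2
drop   → 51
dup    → 51 51
drop   → 51
-7     → 51 -7
over   → 51 -7 51
-1     → 51 -7 51 -1
+      → 51 -7 50
+      → 51 43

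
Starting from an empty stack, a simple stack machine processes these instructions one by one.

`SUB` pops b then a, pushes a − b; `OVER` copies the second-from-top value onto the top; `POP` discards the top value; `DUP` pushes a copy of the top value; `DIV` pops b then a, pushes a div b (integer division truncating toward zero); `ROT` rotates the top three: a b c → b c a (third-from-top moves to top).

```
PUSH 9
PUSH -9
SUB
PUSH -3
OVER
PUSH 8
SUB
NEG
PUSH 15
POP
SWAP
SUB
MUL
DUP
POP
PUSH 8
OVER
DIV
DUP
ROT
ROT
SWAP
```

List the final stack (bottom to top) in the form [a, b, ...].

[0, 0, -126]

PUSH 9   9
PUSH -9  9 -9
SUB      18
PUSH -3  18 -3
OVER     18 -3 18
PUSH 8   18 -3 18 8
SUB      18 -3 10
NEG      18 -3 -10
PUSH 15  18 -3 -10 15
POP      18 -3 -10
SWAP     18 -10 -3
SUB      18 -7
MUL      -126
DUP      -126 -126
POP      -126
PUSH 8   -126 8
OVER     -126 8 -126
DIV      -126 0
DUP      -126 0 0
ROT      0 0 -126
ROT      0 -126 0
SWAP     0 0 -126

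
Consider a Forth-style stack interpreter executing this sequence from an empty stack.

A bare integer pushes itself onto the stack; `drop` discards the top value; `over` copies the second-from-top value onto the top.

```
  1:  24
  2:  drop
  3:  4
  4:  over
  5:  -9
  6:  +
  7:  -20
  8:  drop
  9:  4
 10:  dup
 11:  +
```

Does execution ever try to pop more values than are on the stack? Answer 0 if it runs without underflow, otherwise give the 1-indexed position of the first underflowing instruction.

4

24   → 24
drop → (empty)
4    → 4
over  — needs 2 operands, stack has 1 → underflow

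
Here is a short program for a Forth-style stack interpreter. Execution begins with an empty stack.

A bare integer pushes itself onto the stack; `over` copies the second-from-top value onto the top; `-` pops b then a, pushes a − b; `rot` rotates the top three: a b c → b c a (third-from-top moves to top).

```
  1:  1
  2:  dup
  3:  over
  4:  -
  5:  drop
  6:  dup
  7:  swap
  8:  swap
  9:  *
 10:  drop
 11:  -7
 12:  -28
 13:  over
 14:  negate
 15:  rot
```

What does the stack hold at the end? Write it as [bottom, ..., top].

[-28, 7, -7]

1       1
dup     1 1
over    1 1 1
-       1 0
drop    1
dup     1 1
swap    1 1
swap    1 1
*       1
drop    (empty)
-7      -7
-28     -7 -28
over    -7 -28 -7
negate  -7 -28 7
rot     -28 7 -7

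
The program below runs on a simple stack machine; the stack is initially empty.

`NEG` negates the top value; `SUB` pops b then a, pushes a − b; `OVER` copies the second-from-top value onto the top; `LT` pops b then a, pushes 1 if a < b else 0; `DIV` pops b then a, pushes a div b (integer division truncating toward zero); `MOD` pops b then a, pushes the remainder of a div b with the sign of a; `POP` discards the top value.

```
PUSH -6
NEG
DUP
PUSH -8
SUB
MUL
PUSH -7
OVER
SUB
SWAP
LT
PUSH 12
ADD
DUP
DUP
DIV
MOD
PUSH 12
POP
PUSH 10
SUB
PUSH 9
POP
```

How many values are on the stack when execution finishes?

1

PUSH -6 : [-6]
NEG     : [6]
DUP     : [6, 6]
PUSH -8 : [6, 6, -8]
SUB     : [6, 14]
MUL     : [84]
PUSH -7 : [84, -7]
OVER    : [84, -7, 84]
SUB     : [84, -91]
SWAP    : [-91, 84]
LT      : [1]
PUSH 12 : [1, 12]
ADD     : [13]
DUP     : [13, 13]
DUP     : [13, 13, 13]
DIV     : [13, 1]
MOD     : [0]
PUSH 12 : [0, 12]
POP     : [0]
PUSH 10 : [0, 10]
SUB     : [-10]
PUSH 9  : [-10, 9]
POP     : [-10]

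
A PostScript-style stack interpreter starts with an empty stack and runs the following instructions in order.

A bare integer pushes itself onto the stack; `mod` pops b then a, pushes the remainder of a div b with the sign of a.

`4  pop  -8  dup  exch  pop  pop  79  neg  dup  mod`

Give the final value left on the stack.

0

4    → 4
pop  → (empty)
-8   → -8
dup  → -8 -8
exch → -8 -8
pop  → -8
pop  → (empty)
79   → 79
neg  → -79
dup  → -79 -79
mod  → 0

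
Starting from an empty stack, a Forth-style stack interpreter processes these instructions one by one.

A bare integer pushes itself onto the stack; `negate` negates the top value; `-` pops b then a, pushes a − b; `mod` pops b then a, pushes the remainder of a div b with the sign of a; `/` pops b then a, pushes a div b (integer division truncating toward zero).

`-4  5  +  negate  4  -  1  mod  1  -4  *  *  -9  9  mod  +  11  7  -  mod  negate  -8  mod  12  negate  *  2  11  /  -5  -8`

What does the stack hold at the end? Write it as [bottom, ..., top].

[0, 0, -5, -8]

-4     -> [-4]
5      -> [-4, 5]
+      -> [1]
negate -> [-1]
4      -> [-1, 4]
-      -> [-5]
1      -> [-5, 1]
mod    -> [0]
1      -> [0, 1]
-4     -> [0, 1, -4]
*      -> [0, -4]
*      -> [0]
-9     -> [0, -9]
9      -> [0, -9, 9]
mod    -> [0, 0]
+      -> [0]
11     -> [0, 11]
7      -> [0, 11, 7]
-      -> [0, 4]
mod    -> [0]
negate -> [0]
-8     -> [0, -8]
mod    -> [0]
12     -> [0, 12]
negate -> [0, -12]
*      -> [0]
2      -> [0, 2]
11     -> [0, 2, 11]
/      -> [0, 0]
-5     -> [0, 0, -5]
-8     -> [0, 0, -5, -8]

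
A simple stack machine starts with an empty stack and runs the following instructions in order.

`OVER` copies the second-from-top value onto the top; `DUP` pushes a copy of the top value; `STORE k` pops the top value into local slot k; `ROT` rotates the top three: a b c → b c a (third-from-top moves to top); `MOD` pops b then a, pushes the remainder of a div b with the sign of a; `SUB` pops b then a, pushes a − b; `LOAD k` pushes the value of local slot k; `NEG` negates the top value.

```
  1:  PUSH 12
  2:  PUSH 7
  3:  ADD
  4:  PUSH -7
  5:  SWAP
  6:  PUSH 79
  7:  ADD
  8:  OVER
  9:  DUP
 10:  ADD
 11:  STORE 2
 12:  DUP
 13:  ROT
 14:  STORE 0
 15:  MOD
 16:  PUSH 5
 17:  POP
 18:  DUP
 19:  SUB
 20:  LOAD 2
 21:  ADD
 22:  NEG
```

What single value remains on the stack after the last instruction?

PUSH 12  [12]
PUSH 7   [12, 7]
ADD      [19]
PUSH -7  [19, -7]
SWAP     [-7, 19]
PUSH 79  [-7, 19, 79]
ADD      [-7, 98]
OVER     [-7, 98, -7]
DUP      [-7, 98, -7, -7]
ADD      [-7, 98, -14]
STORE 2  [-7, 98]
DUP      [-7, 98, 98]
ROT      [98, 98, -7]
STORE 0  [98, 98]
MOD      [0]
PUSH 5   [0, 5]
POP      [0]
DUP      [0, 0]
SUB      [0]
LOAD 2   [0, -14]
ADD      [-14]
NEG      [14]

14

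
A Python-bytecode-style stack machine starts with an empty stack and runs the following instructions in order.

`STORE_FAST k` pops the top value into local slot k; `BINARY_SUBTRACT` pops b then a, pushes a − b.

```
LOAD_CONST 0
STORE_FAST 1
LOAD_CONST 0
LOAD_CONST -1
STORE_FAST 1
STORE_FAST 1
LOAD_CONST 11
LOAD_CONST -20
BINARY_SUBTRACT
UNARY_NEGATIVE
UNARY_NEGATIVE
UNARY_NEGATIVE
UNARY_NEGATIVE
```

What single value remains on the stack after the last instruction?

LOAD_CONST 0     0
STORE_FAST 1     (empty)
LOAD_CONST 0     0
LOAD_CONST -1    0 -1
STORE_FAST 1     0
STORE_FAST 1     (empty)
LOAD_CONST 11    11
LOAD_CONST -20   11 -20
BINARY_SUBTRACT  31
UNARY_NEGATIVE   -31
UNARY_NEGATIVE   31
UNARY_NEGATIVE   -31
UNARY_NEGATIVE   31

31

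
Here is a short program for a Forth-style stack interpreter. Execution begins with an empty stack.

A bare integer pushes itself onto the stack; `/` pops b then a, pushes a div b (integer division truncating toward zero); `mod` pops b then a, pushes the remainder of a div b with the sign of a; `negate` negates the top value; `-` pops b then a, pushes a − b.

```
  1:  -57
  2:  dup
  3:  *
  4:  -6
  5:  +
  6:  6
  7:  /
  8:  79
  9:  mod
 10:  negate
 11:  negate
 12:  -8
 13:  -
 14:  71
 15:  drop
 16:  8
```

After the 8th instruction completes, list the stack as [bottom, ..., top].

-57 → -57
dup → -57 -57
*   → 3249
-6  → 3249 -6
+   → 3243
6   → 3243 6
/   → 540
79  → 540 79

[540, 79]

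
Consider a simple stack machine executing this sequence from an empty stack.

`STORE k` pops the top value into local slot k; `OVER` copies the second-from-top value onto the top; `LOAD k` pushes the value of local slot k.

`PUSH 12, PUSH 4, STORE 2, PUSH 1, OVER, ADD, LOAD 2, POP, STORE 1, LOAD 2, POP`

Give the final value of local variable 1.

PUSH 12  [12]
PUSH 4   [12, 4]
STORE 2  [12]
PUSH 1   [12, 1]
OVER     [12, 1, 12]
ADD      [12, 13]
LOAD 2   [12, 13, 4]
POP      [12, 13]
STORE 1  [12]
LOAD 2   [12, 4]
POP      [12]

13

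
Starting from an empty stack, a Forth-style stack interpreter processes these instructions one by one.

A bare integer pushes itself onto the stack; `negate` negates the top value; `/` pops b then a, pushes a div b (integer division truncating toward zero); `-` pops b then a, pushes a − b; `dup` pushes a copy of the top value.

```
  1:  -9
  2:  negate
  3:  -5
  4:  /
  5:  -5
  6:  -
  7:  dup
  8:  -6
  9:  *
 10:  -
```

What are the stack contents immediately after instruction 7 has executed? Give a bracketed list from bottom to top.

-9     -> -9
negate -> 9
-5     -> 9 -5
/      -> -1
-5     -> -1 -5
-      -> 4
dup    -> 4 4

[4, 4]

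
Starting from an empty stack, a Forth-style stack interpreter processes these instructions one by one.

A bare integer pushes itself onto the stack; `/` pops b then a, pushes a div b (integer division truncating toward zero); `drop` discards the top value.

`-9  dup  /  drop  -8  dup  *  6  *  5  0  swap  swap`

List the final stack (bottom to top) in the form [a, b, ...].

-9   : [-9]
dup  : [-9, -9]
/    : [1]
drop : []
-8   : [-8]
dup  : [-8, -8]
*    : [64]
6    : [64, 6]
*    : [384]
5    : [384, 5]
0    : [384, 5, 0]
swap : [384, 0, 5]
swap : [384, 5, 0]

[384, 5, 0]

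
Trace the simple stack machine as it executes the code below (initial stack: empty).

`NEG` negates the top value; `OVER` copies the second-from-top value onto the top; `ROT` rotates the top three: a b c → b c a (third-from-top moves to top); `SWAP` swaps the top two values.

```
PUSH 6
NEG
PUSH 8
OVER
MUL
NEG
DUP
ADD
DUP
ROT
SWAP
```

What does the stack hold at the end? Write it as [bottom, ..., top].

PUSH 6 → 6
NEG    → -6
PUSH 8 → -6 8
OVER   → -6 8 -6
MUL    → -6 -48
NEG    → -6 48
DUP    → -6 48 48
ADD    → -6 96
DUP    → -6 96 96
ROT    → 96 96 -6
SWAP   → 96 -6 96

[96, -6, 96]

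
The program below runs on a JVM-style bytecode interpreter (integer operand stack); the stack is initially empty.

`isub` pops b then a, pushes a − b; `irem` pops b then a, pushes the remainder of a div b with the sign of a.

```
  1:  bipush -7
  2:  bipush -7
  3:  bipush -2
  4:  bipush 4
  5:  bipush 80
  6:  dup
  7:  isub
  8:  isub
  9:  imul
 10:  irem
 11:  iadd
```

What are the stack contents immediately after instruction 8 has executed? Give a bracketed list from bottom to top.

[-7, -7, -2, 4]

bipush -7  [-7]
bipush -7  [-7, -7]
bipush -2  [-7, -7, -2]
bipush 4   [-7, -7, -2, 4]
bipush 80  [-7, -7, -2, 4, 80]
dup        [-7, -7, -2, 4, 80, 80]
isub       [-7, -7, -2, 4, 0]
isub       [-7, -7, -2, 4]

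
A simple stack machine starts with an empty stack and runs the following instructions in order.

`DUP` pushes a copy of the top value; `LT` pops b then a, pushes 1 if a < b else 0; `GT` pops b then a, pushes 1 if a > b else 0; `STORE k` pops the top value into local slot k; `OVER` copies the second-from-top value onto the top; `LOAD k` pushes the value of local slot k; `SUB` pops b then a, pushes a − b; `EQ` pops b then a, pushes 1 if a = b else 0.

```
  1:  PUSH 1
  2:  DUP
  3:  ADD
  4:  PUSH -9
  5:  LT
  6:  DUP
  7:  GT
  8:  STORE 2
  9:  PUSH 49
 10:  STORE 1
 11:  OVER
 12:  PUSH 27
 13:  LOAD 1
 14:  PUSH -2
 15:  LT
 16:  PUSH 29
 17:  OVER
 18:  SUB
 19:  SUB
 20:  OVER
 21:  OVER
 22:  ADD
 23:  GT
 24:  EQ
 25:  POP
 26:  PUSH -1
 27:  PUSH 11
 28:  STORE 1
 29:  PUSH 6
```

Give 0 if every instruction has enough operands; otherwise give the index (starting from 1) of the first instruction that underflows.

PUSH 1  -> [1]
DUP     -> [1, 1]
ADD     -> [2]
PUSH -9 -> [2, -9]
LT      -> [0]
DUP     -> [0, 0]
GT      -> [0]
STORE 2 -> []
PUSH 49 -> [49]
STORE 1 -> []
OVER  — needs 2 operands, stack has 0 → underflow

11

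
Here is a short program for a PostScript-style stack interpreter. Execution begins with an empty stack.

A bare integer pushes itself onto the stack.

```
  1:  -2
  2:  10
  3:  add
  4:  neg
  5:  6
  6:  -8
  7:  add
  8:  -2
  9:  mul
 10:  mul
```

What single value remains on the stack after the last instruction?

-2  -> -2
10  -> -2 10
add -> 8
neg -> -8
6   -> -8 6
-8  -> -8 6 -8
add -> -8 -2
-2  -> -8 -2 -2
mul -> -8 4
mul -> -32

-32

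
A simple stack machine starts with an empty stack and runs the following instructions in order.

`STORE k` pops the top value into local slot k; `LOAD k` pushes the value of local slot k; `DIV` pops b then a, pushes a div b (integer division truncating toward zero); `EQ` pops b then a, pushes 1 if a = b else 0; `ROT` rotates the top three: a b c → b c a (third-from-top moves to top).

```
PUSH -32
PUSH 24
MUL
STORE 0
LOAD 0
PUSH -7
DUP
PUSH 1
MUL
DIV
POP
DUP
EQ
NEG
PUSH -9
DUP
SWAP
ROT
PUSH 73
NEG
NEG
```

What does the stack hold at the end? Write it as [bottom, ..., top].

PUSH -32 -> [-32]
PUSH 24  -> [-32, 24]
MUL      -> [-768]
STORE 0  -> []
LOAD 0   -> [-768]
PUSH -7  -> [-768, -7]
DUP      -> [-768, -7, -7]
PUSH 1   -> [-768, -7, -7, 1]
MUL      -> [-768, -7, -7]
DIV      -> [-768, 1]
POP      -> [-768]
DUP      -> [-768, -768]
EQ       -> [1]
NEG      -> [-1]
PUSH -9  -> [-1, -9]
DUP      -> [-1, -9, -9]
SWAP     -> [-1, -9, -9]
ROT      -> [-9, -9, -1]
PUSH 73  -> [-9, -9, -1, 73]
NEG      -> [-9, -9, -1, -73]
NEG      -> [-9, -9, -1, 73]

[-9, -9, -1, 73]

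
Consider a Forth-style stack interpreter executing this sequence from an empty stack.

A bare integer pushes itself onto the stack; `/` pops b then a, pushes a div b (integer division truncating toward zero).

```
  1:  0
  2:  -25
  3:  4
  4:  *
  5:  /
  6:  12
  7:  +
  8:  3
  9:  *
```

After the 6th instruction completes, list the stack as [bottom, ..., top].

[0, 12]

0   : [0]
-25 : [0, -25]
4   : [0, -25, 4]
*   : [0, -100]
/   : [0]
12  : [0, 12]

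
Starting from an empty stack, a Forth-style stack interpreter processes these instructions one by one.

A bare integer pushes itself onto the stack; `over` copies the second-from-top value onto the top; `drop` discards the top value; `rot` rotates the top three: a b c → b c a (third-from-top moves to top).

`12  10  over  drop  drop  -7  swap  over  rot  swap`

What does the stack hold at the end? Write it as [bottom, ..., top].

[12, -7, -7]

12   : 12
10   : 12 10
over : 12 10 12
drop : 12 10
drop : 12
-7   : 12 -7
swap : -7 12
over : -7 12 -7
rot  : 12 -7 -7
swap : 12 -7 -7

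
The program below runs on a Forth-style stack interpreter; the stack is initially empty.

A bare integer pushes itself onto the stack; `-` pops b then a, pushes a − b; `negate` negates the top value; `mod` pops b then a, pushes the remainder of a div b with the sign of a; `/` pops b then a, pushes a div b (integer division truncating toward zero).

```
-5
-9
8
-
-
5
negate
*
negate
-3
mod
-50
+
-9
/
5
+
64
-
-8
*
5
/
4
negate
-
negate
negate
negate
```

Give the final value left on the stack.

-90

-5      -5
-9      -5 -9
8       -5 -9 8
-       -5 -17
-       12
5       12 5
negate  12 -5
*       -60
negate  60
-3      60 -3
mod     0
-50     0 -50
+       -50
-9      -50 -9
/       5
5       5 5
+       10
64      10 64
-       -54
-8      -54 -8
*       432
5       432 5
/       86
4       86 4
negate  86 -4
-       90
negate  -90
negate  90
negate  -90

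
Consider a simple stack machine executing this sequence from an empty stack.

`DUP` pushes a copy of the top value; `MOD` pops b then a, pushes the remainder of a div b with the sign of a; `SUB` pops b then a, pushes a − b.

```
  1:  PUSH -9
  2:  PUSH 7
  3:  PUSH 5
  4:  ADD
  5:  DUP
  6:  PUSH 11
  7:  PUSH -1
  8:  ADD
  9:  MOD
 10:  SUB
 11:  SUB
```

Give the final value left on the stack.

PUSH -9  -9
PUSH 7   -9 7
PUSH 5   -9 7 5
ADD      -9 12
DUP      -9 12 12
PUSH 11  -9 12 12 11
PUSH -1  -9 12 12 11 -1
ADD      -9 12 12 10
MOD      -9 12 2
SUB      -9 10
SUB      -19

-19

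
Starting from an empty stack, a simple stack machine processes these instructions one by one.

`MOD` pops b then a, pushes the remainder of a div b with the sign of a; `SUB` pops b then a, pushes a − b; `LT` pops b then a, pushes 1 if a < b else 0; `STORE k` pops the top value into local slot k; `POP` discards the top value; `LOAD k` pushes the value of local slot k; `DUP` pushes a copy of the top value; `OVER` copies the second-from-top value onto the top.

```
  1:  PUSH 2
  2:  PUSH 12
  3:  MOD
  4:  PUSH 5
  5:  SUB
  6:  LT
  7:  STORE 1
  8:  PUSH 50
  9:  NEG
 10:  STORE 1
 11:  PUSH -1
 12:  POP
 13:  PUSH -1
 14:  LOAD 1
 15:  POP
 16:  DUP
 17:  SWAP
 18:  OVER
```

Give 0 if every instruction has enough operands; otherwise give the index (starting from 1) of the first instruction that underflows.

PUSH 2   2
PUSH 12  2 12
MOD      2
PUSH 5   2 5
SUB      -3
LT  — needs 2 operands, stack has 1 → underflow

6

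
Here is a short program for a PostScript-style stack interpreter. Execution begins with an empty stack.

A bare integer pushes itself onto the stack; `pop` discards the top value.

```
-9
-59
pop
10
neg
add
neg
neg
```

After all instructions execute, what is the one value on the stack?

-9   [-9]
-59  [-9, -59]
pop  [-9]
10   [-9, 10]
neg  [-9, -10]
add  [-19]
neg  [19]
neg  [-19]

-19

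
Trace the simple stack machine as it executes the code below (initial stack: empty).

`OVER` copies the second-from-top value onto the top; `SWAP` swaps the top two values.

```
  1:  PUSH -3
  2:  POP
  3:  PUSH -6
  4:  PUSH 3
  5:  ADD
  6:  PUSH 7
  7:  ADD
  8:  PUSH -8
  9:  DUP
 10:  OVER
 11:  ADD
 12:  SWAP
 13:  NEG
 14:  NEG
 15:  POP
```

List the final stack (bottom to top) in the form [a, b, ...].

PUSH -3 → -3
POP     → (empty)
PUSH -6 → -6
PUSH 3  → -6 3
ADD     → -3
PUSH 7  → -3 7
ADD     → 4
PUSH -8 → 4 -8
DUP     → 4 -8 -8
OVER    → 4 -8 -8 -8
ADD     → 4 -8 -16
SWAP    → 4 -16 -8
NEG     → 4 -16 8
NEG     → 4 -16 -8
POP     → 4 -16

[4, -16]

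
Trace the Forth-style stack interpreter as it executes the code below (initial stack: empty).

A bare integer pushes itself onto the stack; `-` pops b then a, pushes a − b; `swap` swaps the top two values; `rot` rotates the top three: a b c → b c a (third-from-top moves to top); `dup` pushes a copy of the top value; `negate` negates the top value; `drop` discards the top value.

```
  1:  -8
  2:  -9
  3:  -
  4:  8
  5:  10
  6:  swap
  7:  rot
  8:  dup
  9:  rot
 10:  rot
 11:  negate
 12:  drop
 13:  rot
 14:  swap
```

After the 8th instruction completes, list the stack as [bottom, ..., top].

[10, 8, 1, 1]

-8    -8
-9    -8 -9
-     1
8     1 8
10    1 8 10
swap  1 10 8
rot   10 8 1
dup   10 8 1 1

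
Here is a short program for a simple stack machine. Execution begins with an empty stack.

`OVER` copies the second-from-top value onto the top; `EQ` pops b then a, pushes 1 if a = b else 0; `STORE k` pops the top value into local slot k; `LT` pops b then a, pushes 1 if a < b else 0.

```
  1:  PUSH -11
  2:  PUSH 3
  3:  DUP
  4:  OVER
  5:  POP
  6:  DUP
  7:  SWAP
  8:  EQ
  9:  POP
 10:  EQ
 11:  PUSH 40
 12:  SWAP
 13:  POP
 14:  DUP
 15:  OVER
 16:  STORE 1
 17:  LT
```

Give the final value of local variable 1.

40

PUSH -11 → -11
PUSH 3   → -11 3
DUP      → -11 3 3
OVER     → -11 3 3 3
POP      → -11 3 3
DUP      → -11 3 3 3
SWAP     → -11 3 3 3
EQ       → -11 3 1
POP      → -11 3
EQ       → 0
PUSH 40  → 0 40
SWAP     → 40 0
POP      → 40
DUP      → 40 40
OVER     → 40 40 40
STORE 1  → 40 40
LT       → 0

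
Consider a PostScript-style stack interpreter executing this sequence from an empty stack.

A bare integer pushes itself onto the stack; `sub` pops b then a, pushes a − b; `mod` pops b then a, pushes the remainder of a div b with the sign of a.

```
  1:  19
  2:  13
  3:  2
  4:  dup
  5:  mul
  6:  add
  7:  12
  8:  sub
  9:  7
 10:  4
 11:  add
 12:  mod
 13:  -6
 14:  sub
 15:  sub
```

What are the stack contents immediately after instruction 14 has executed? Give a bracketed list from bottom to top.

19  : [19]
13  : [19, 13]
2   : [19, 13, 2]
dup : [19, 13, 2, 2]
mul : [19, 13, 4]
add : [19, 17]
12  : [19, 17, 12]
sub : [19, 5]
7   : [19, 5, 7]
4   : [19, 5, 7, 4]
add : [19, 5, 11]
mod : [19, 5]
-6  : [19, 5, -6]
sub : [19, 11]

[19, 11]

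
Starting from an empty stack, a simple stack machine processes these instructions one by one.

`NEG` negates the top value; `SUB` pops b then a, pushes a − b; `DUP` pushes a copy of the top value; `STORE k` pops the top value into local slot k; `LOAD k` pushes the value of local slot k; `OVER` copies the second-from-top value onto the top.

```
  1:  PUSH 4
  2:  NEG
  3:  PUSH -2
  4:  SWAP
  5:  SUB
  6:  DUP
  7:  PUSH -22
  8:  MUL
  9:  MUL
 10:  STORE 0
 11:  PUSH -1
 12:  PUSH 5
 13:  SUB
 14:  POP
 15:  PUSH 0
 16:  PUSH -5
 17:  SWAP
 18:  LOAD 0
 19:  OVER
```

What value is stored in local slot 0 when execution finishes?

PUSH 4   → 4
NEG      → -4
PUSH -2  → -4 -2
SWAP     → -2 -4
SUB      → 2
DUP      → 2 2
PUSH -22 → 2 2 -22
MUL      → 2 -44
MUL      → -88
STORE 0  → (empty)
PUSH -1  → -1
PUSH 5   → -1 5
SUB      → -6
POP      → (empty)
PUSH 0   → 0
PUSH -5  → 0 -5
SWAP     → -5 0
LOAD 0   → -5 0 -88
OVER     → -5 0 -88 0

-88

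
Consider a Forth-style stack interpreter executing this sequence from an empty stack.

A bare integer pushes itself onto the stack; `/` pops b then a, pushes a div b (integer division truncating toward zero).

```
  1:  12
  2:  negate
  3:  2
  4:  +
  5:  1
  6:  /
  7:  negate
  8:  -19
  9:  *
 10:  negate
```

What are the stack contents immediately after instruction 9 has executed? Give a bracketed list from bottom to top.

12     : 12
negate : -12
2      : -12 2
+      : -10
1      : -10 1
/      : -10
negate : 10
-19    : 10 -19
*      : -190

[-190]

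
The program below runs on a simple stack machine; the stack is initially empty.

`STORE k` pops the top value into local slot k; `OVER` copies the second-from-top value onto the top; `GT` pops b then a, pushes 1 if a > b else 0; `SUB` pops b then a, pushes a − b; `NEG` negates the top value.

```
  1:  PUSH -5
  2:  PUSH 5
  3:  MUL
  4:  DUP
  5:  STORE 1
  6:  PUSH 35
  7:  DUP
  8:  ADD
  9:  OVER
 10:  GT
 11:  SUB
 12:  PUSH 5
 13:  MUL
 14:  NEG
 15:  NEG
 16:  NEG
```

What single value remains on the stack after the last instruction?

130

PUSH -5 : -5
PUSH 5  : -5 5
MUL     : -25
DUP     : -25 -25
STORE 1 : -25
PUSH 35 : -25 35
DUP     : -25 35 35
ADD     : -25 70
OVER    : -25 70 -25
GT      : -25 1
SUB     : -26
PUSH 5  : -26 5
MUL     : -130
NEG     : 130
NEG     : -130
NEG     : 130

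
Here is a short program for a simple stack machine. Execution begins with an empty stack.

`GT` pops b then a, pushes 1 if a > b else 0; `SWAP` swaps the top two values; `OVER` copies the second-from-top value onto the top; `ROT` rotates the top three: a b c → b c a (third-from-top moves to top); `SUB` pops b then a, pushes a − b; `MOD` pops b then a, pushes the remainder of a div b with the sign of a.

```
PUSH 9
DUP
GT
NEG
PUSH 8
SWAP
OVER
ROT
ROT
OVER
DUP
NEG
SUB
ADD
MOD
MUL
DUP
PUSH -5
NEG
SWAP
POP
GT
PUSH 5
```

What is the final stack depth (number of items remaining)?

PUSH 9  → 9
DUP     → 9 9
GT      → 0
NEG     → 0
PUSH 8  → 0 8
SWAP    → 8 0
OVER    → 8 0 8
ROT     → 0 8 8
ROT     → 8 8 0
OVER    → 8 8 0 8
DUP     → 8 8 0 8 8
NEG     → 8 8 0 8 -8
SUB     → 8 8 0 16
ADD     → 8 8 16
MOD     → 8 8
MUL     → 64
DUP     → 64 64
PUSH -5 → 64 64 -5
NEG     → 64 64 5
SWAP    → 64 5 64
POP     → 64 5
GT      → 1
PUSH 5  → 1 5

2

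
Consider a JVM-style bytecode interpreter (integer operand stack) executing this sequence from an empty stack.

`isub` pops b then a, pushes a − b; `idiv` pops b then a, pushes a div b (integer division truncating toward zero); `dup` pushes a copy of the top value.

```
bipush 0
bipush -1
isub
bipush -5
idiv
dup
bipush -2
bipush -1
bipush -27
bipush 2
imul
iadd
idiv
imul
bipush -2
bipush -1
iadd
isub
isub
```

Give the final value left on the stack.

bipush 0    [0]
bipush -1   [0, -1]
isub        [1]
bipush -5   [1, -5]
idiv        [0]
dup         [0, 0]
bipush -2   [0, 0, -2]
bipush -1   [0, 0, -2, -1]
bipush -27  [0, 0, -2, -1, -27]
bipush 2    [0, 0, -2, -1, -27, 2]
imul        [0, 0, -2, -1, -54]
iadd        [0, 0, -2, -55]
idiv        [0, 0, 0]
imul        [0, 0]
bipush -2   [0, 0, -2]
bipush -1   [0, 0, -2, -1]
iadd        [0, 0, -3]
isub        [0, 3]
isub        [-3]

-3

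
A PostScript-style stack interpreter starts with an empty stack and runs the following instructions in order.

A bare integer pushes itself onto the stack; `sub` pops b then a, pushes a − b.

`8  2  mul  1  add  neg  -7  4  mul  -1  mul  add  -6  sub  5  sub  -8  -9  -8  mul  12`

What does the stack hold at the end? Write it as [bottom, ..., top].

8   : [8]
2   : [8, 2]
mul : [16]
1   : [16, 1]
add : [17]
neg : [-17]
-7  : [-17, -7]
4   : [-17, -7, 4]
mul : [-17, -28]
-1  : [-17, -28, -1]
mul : [-17, 28]
add : [11]
-6  : [11, -6]
sub : [17]
5   : [17, 5]
sub : [12]
-8  : [12, -8]
-9  : [12, -8, -9]
-8  : [12, -8, -9, -8]
mul : [12, -8, 72]
12  : [12, -8, 72, 12]

[12, -8, 72, 12]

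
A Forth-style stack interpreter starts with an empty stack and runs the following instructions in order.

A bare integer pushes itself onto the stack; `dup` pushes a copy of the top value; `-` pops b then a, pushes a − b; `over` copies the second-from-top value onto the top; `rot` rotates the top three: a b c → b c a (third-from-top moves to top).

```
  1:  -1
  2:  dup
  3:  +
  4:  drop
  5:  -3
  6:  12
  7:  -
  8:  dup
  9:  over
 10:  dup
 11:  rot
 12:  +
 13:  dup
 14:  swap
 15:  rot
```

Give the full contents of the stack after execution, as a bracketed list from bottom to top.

-1   → -1
dup  → -1 -1
+    → -2
drop → (empty)
-3   → -3
12   → -3 12
-    → -15
dup  → -15 -15
over → -15 -15 -15
dup  → -15 -15 -15 -15
rot  → -15 -15 -15 -15
+    → -15 -15 -30
dup  → -15 -15 -30 -30
swap → -15 -15 -30 -30
rot  → -15 -30 -30 -15

[-15, -30, -30, -15]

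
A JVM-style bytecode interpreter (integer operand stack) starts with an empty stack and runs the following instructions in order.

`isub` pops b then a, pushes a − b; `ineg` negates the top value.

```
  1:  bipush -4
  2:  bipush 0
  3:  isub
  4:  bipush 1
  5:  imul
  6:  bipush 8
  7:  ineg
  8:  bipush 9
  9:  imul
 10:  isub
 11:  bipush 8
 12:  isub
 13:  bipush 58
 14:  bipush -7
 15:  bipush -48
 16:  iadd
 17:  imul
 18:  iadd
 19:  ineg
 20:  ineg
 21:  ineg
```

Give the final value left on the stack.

3130

bipush -4  → -4
bipush 0   → -4 0
isub       → -4
bipush 1   → -4 1
imul       → -4
bipush 8   → -4 8
ineg       → -4 -8
bipush 9   → -4 -8 9
imul       → -4 -72
isub       → 68
bipush 8   → 68 8
isub       → 60
bipush 58  → 60 58
bipush -7  → 60 58 -7
bipush -48 → 60 58 -7 -48
iadd       → 60 58 -55
imul       → 60 -3190
iadd       → -3130
ineg       → 3130
ineg       → -3130
ineg       → 3130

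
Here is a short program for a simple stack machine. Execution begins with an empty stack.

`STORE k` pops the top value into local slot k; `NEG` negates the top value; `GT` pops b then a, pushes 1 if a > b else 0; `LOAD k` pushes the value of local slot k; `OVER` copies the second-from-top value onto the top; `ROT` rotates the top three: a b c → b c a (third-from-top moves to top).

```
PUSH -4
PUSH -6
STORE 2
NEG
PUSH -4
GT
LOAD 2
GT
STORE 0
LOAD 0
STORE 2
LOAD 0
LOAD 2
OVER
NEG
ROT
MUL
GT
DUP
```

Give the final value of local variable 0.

PUSH -4 -> [-4]
PUSH -6 -> [-4, -6]
STORE 2 -> [-4]
NEG     -> [4]
PUSH -4 -> [4, -4]
GT      -> [1]
LOAD 2  -> [1, -6]
GT      -> [1]
STORE 0 -> []
LOAD 0  -> [1]
STORE 2 -> []
LOAD 0  -> [1]
LOAD 2  -> [1, 1]
OVER    -> [1, 1, 1]
NEG     -> [1, 1, -1]
ROT     -> [1, -1, 1]
MUL     -> [1, -1]
GT      -> [1]
DUP     -> [1, 1]

1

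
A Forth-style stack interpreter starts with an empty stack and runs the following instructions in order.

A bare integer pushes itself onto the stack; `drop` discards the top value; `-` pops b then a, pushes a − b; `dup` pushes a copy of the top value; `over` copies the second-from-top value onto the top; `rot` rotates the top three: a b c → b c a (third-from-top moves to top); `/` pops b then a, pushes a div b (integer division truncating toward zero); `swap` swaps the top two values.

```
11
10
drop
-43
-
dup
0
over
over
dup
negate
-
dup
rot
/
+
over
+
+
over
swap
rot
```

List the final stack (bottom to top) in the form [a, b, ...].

[54, 54, 0, 54]

11      11
10      11 10
drop    11
-43     11 -43
-       54
dup     54 54
0       54 54 0
over    54 54 0 54
over    54 54 0 54 0
dup     54 54 0 54 0 0
negate  54 54 0 54 0 0
-       54 54 0 54 0
dup     54 54 0 54 0 0
rot     54 54 0 0 0 54
/       54 54 0 0 0
+       54 54 0 0
over    54 54 0 0 0
+       54 54 0 0
+       54 54 0
over    54 54 0 54
swap    54 54 54 0
rot     54 54 0 54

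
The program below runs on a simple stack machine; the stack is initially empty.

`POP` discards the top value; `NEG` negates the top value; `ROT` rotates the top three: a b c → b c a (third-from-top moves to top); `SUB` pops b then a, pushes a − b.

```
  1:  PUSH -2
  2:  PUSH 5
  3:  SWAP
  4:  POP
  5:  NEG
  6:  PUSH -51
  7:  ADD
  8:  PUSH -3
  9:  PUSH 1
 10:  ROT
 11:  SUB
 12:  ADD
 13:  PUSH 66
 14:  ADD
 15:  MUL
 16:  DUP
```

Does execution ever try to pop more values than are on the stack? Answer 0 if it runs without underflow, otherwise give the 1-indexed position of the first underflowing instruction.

15

PUSH -2  → [-2]
PUSH 5   → [-2, 5]
SWAP     → [5, -2]
POP      → [5]
NEG      → [-5]
PUSH -51 → [-5, -51]
ADD      → [-56]
PUSH -3  → [-56, -3]
PUSH 1   → [-56, -3, 1]
ROT      → [-3, 1, -56]
SUB      → [-3, 57]
ADD      → [54]
PUSH 66  → [54, 66]
ADD      → [120]
MUL  — needs 2 operands, stack has 1 → underflow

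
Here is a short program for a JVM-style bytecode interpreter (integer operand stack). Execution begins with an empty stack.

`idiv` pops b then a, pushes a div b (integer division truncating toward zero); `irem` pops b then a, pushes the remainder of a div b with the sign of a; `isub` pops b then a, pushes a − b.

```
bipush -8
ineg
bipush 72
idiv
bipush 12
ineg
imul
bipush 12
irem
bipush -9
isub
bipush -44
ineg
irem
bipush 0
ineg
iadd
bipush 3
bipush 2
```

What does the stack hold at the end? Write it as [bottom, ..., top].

[9, 3, 2]

bipush -8  → [-8]
ineg       → [8]
bipush 72  → [8, 72]
idiv       → [0]
bipush 12  → [0, 12]
ineg       → [0, -12]
imul       → [0]
bipush 12  → [0, 12]
irem       → [0]
bipush -9  → [0, -9]
isub       → [9]
bipush -44 → [9, -44]
ineg       → [9, 44]
irem       → [9]
bipush 0   → [9, 0]
ineg       → [9, 0]
iadd       → [9]
bipush 3   → [9, 3]
bipush 2   → [9, 3, 2]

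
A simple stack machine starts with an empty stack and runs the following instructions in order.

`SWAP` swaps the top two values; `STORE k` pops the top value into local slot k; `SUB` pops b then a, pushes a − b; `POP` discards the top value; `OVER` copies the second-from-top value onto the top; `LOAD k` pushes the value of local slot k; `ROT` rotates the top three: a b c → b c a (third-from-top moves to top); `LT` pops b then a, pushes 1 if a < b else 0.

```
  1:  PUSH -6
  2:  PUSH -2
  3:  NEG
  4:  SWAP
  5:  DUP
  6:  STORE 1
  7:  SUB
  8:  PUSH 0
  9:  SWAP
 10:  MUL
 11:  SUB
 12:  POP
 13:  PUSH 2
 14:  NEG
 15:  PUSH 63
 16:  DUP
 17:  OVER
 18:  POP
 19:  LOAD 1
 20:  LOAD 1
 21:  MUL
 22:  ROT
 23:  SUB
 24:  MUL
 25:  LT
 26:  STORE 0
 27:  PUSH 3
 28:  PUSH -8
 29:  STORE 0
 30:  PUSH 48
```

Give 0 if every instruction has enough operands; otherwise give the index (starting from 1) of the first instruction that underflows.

11

PUSH -6  -6
PUSH -2  -6 -2
NEG      -6 2
SWAP     2 -6
DUP      2 -6 -6
STORE 1  2 -6
SUB      8
PUSH 0   8 0
SWAP     0 8
MUL      0
SUB  — needs 2 operands, stack has 1 → underflow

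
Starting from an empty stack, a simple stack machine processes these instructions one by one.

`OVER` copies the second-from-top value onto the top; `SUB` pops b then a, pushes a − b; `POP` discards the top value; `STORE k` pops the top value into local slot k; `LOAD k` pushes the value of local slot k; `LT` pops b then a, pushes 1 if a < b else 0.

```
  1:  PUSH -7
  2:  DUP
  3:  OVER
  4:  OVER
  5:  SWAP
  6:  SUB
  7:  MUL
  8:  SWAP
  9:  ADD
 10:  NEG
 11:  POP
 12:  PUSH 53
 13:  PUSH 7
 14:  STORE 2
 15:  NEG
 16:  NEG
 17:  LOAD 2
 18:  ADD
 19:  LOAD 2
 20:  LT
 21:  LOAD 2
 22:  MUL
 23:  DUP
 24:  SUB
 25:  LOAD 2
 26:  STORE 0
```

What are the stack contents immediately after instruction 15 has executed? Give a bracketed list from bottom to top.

PUSH -7 → [-7]
DUP     → [-7, -7]
OVER    → [-7, -7, -7]
OVER    → [-7, -7, -7, -7]
SWAP    → [-7, -7, -7, -7]
SUB     → [-7, -7, 0]
MUL     → [-7, 0]
SWAP    → [0, -7]
ADD     → [-7]
NEG     → [7]
POP     → []
PUSH 53 → [53]
PUSH 7  → [53, 7]
STORE 2 → [53]
NEG     → [-53]

[-53]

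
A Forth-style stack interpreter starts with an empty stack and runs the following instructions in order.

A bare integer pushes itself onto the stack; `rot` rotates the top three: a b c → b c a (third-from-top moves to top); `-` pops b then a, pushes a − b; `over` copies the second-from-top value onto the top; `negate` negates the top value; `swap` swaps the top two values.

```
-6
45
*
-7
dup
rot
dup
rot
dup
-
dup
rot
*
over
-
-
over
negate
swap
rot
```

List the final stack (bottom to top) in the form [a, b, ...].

[-7, 270, 0, -270]

-6     -> -6
45     -> -6 45
*      -> -270
-7     -> -270 -7
dup    -> -270 -7 -7
rot    -> -7 -7 -270
dup    -> -7 -7 -270 -270
rot    -> -7 -270 -270 -7
dup    -> -7 -270 -270 -7 -7
-      -> -7 -270 -270 0
dup    -> -7 -270 -270 0 0
rot    -> -7 -270 0 0 -270
*      -> -7 -270 0 0
over   -> -7 -270 0 0 0
-      -> -7 -270 0 0
-      -> -7 -270 0
over   -> -7 -270 0 -270
negate -> -7 -270 0 270
swap   -> -7 -270 270 0
rot    -> -7 270 0 -270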